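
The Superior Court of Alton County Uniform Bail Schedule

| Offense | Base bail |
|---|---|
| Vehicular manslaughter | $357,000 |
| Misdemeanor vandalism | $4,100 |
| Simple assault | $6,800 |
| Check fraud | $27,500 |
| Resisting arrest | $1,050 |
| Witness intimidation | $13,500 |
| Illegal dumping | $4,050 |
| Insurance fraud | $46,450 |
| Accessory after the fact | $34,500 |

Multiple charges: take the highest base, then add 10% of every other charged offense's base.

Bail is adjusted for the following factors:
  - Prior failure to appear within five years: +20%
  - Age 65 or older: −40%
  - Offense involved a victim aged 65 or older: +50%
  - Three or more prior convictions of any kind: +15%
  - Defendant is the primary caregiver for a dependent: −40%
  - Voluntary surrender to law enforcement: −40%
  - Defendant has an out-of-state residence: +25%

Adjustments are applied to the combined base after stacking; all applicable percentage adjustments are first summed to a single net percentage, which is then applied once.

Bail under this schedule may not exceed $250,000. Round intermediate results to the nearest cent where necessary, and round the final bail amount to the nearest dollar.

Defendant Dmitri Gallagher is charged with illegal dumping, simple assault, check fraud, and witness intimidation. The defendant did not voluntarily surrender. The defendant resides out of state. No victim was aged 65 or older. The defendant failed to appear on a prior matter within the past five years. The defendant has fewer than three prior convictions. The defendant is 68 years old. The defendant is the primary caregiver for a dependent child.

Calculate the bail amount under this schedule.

Base amounts from the schedule: illegal dumping $4,050; simple assault $6,800; check fraud $27,500; witness intimidation $13,500.
Stacking rule: highest base plus 10% of each additional charge. Highest is check fraud at $27,500. Additional: $4,050 × 10% = $405; $6,800 × 10% = $680; $13,500 × 10% = $1,350. Combined base = $27,500 + $2,435 = $29,935.
Net percentage adjustment: +20% −40% −40% +25% = −35%. $29,935 × 0.65 = $19,457.75.
$19,457.75 is within the $250,000 maximum.
Rounded to the nearest dollar: $19,458.

$19,458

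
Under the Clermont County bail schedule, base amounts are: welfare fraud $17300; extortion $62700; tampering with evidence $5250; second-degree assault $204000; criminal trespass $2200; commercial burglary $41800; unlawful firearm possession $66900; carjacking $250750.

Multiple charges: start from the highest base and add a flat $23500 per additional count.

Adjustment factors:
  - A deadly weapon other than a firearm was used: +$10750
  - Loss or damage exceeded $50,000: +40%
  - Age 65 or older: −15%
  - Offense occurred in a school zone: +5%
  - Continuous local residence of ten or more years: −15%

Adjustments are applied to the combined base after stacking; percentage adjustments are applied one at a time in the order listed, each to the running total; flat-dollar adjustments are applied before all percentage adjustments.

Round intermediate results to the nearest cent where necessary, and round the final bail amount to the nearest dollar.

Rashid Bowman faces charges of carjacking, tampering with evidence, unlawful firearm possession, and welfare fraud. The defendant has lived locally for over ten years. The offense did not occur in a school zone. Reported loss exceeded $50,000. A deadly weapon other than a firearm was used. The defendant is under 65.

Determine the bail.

$395080

Base amounts from the schedule: carjacking $250750; tampering with evidence $5250; unlawful firearm possession $66900; welfare fraud $17300.
Stacking rule: highest base plus $23500 per additional charge. Highest is carjacking at $250750; 3 additional charges → +$70500. Combined base = $321250.
A deadly weapon other than a firearm was used (+$10750 flat): $321250 + $10750 = $332000.
Loss or damage exceeded $50,000 (+40%): $332000 × 1.4 = $464800.
Continuous local residence of ten or more years (−15%): $464800 × 0.85 = $395080.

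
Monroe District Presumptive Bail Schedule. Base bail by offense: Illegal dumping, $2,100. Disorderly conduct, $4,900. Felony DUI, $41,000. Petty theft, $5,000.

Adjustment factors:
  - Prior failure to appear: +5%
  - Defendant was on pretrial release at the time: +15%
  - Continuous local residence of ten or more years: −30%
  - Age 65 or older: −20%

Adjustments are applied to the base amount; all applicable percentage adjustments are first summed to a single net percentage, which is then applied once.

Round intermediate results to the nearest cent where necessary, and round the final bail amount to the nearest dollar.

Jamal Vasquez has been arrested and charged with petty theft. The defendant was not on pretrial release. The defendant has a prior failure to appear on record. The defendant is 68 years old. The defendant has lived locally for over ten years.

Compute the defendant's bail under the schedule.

$2,750

Base amounts from the schedule: petty theft $5,000.
Single charge. Combined base = $5,000.
Net percentage adjustment: +5% −30% −20% = −45%. $5,000 × 0.55 = $2,750.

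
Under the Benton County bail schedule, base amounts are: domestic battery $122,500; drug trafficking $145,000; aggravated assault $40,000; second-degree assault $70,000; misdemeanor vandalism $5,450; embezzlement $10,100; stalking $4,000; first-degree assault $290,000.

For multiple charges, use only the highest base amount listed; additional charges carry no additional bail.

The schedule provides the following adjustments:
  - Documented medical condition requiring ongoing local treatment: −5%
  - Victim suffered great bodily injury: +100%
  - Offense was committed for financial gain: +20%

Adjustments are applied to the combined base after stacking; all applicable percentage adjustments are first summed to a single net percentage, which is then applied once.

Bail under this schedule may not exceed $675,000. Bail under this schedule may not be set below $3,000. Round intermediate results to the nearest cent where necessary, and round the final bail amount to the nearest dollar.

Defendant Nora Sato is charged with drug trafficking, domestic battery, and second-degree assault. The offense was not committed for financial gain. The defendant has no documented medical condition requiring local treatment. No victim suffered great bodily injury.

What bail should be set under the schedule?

Base amounts from the schedule: drug trafficking $145,000; domestic battery $122,500; second-degree assault $70,000.
Stacking rule: use the highest base only. Highest is drug trafficking at $145,000. Combined base = $145,000.
No adjustment factors apply to this defendant.
$145,000 is within the $675,000 maximum.
$145,000 is at or above the $3,000 minimum.

$145,000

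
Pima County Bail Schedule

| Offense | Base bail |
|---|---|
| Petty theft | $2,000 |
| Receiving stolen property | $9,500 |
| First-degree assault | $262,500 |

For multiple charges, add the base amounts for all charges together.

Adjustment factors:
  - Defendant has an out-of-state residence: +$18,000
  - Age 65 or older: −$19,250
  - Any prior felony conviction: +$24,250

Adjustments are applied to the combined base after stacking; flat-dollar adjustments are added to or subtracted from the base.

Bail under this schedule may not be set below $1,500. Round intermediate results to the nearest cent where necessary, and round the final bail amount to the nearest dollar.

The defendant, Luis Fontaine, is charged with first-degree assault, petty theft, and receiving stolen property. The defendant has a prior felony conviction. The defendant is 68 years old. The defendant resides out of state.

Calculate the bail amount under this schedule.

$297,000

Base amounts from the schedule: first-degree assault $262,500; petty theft $2,000; receiving stolen property $9,500.
Stacking rule: sum of all bases. $262,500 + $2,000 + $9,500 = $274,000.
Defendant has an out-of-state residence (+$18,000 flat): $274,000 + $18,000 = $292,000.
Age 65 or older (−$19,250 flat): $292,000 − $19,250 = $272,750.
Any prior felony conviction (+$24,250 flat): $272,750 + $24,250 = $297,000.
$297,000 is at or above the $1,500 minimum.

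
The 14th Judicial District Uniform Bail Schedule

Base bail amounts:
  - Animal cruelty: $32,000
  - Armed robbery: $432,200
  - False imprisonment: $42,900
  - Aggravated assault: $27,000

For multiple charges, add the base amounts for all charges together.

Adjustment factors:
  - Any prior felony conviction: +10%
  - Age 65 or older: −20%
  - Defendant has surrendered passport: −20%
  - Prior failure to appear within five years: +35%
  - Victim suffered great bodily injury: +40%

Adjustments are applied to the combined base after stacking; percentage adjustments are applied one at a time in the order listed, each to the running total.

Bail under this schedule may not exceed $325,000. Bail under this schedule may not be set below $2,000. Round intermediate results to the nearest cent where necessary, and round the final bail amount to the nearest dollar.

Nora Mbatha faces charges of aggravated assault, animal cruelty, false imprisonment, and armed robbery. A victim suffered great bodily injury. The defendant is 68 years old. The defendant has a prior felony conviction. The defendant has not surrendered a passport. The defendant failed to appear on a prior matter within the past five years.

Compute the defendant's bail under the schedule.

$325,000

Base amounts from the schedule: aggravated assault $27,000; animal cruelty $32,000; false imprisonment $42,900; armed robbery $432,200.
Stacking rule: sum of all bases. $27,000 + $32,000 + $42,900 + $432,200 = $534,100.
Any prior felony conviction (+10%): $534,100 × 1.1 = $587,510.
Age 65 or older (−20%): $587,510 × 0.8 = $470,008.
Prior failure to appear within five years (+35%): $470,008 × 1.35 = $634,510.80.
Victim suffered great bodily injury (+40%): $634,510.80 × 1.4 = $888,315.12.
Result $888,315.12 exceeds the maximum of $325,000; bail is capped at $325,000.
$325,000 is at or above the $2,000 minimum.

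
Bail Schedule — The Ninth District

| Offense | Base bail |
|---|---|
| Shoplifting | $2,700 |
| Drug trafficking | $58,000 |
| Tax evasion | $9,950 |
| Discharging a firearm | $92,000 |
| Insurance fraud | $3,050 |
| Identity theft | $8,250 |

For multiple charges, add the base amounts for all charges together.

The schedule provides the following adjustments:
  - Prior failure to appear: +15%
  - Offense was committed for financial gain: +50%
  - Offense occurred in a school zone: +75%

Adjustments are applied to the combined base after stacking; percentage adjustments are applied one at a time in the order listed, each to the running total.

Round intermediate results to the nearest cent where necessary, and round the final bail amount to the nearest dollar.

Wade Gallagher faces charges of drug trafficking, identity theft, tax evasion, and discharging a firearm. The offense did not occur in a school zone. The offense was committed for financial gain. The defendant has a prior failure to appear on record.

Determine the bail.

Base amounts from the schedule: drug trafficking $58,000; identity theft $8,250; tax evasion $9,950; discharging a firearm $92,000.
Stacking rule: sum of all bases. $58,000 + $8,250 + $9,950 + $92,000 = $168,200.
Prior failure to appear (+15%): $168,200 × 1.15 = $193,430.
Offense was committed for financial gain (+50%): $193,430 × 1.5 = $290,145.

$290,145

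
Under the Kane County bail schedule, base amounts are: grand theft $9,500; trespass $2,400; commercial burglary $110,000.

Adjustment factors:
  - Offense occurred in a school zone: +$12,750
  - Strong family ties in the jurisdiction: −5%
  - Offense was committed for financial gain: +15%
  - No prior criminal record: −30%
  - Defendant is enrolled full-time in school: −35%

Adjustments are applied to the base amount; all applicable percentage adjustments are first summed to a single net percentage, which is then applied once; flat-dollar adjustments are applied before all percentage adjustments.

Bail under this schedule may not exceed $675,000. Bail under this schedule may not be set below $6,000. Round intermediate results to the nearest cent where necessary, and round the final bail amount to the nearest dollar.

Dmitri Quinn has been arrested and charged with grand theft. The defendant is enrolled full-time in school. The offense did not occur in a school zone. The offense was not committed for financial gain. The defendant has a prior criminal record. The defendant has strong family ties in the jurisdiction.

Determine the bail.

$6,000

Base amounts from the schedule: grand theft $9,500.
Single charge. Combined base = $9,500.
Net percentage adjustment: −5% −35% = −40%. $9,500 × 0.6 = $5,700.
$5,700 is within the $675,000 maximum.
Result $5,700 is below the minimum of $6,000; bail is set at the minimum $6,000.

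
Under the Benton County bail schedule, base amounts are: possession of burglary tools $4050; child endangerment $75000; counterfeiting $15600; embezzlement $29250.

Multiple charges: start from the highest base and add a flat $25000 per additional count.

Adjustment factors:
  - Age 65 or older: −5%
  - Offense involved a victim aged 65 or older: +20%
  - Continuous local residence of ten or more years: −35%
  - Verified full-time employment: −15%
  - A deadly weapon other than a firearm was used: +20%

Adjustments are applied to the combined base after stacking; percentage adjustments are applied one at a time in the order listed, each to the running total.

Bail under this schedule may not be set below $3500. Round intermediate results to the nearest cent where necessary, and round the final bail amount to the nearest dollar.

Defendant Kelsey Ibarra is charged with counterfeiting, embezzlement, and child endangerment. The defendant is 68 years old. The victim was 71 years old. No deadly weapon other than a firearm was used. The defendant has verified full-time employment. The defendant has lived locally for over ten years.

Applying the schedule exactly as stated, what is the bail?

Base amounts from the schedule: counterfeiting $15600; embezzlement $29250; child endangerment $75000.
Stacking rule: highest base plus $25000 per additional charge. Highest is child endangerment at $75000; 2 additional charges → +$50000. Combined base = $125000.
Age 65 or older (−5%): $125000 × 0.95 = $118750.
Offense involved a victim aged 65 or older (+20%): $118750 × 1.2 = $142500.
Continuous local residence of ten or more years (−35%): $142500 × 0.65 = $92625.
Verified full-time employment (−15%): $92625 × 0.85 = $78731.25.
$78731.25 is at or above the $3500 minimum.
Rounded to the nearest dollar: $78731.

$78731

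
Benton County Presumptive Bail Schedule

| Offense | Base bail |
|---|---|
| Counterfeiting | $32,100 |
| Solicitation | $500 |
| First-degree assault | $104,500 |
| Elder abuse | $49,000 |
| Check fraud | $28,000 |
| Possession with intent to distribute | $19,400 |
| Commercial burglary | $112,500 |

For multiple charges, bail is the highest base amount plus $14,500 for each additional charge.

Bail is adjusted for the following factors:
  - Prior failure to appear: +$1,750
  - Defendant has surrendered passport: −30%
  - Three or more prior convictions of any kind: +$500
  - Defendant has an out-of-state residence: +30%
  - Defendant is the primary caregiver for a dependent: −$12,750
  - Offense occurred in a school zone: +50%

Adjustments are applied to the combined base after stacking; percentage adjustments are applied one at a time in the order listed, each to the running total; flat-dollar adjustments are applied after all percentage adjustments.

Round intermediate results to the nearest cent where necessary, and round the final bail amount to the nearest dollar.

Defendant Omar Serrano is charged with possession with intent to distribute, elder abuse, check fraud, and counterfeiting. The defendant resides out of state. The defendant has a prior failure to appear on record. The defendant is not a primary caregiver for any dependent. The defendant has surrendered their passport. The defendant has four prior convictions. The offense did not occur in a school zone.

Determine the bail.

$86,425

Base amounts from the schedule: possession with intent to distribute $19,400; elder abuse $49,000; check fraud $28,000; counterfeiting $32,100.
Stacking rule: highest base plus $14,500 per additional charge. Highest is elder abuse at $49,000; 3 additional charges → +$43,500. Combined base = $92,500.
Defendant has surrendered passport (−30%): $92,500 × 0.7 = $64,750.
Defendant has an out-of-state residence (+30%): $64,750 × 1.3 = $84,175.
Prior failure to appear (+$1,750 flat): $84,175 + $1,750 = $85,925.
Three or more prior convictions of any kind (+$500 flat): $85,925 + $500 = $86,425.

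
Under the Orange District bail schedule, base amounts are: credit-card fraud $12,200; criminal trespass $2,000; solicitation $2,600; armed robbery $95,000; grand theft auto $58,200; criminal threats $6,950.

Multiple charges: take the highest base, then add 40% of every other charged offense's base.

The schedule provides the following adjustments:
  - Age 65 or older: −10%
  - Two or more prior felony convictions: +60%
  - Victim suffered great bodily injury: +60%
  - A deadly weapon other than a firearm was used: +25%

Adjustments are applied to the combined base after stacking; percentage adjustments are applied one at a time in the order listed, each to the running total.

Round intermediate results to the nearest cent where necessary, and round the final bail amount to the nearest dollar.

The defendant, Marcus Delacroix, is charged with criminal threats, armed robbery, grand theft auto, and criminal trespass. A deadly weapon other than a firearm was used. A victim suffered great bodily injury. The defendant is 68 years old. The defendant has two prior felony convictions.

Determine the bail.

Base amounts from the schedule: criminal threats $6,950; armed robbery $95,000; grand theft auto $58,200; criminal trespass $2,000.
Stacking rule: highest base plus 40% of each additional charge. Highest is armed robbery at $95,000. Additional: $6,950 × 40% = $2,780; $58,200 × 40% = $23,280; $2,000 × 40% = $800. Combined base = $95,000 + $26,860 = $121,860.
Age 65 or older (−10%): $121,860 × 0.9 = $109,674.
Two or more prior felony convictions (+60%): $109,674 × 1.6 = $175,478.40.
Victim suffered great bodily injury (+60%): $175,478.40 × 1.6 = $280,765.44.
A deadly weapon other than a firearm was used (+25%): $280,765.44 × 1.25 = $350,956.80.
Rounded to the nearest dollar: $350,957.

$350,957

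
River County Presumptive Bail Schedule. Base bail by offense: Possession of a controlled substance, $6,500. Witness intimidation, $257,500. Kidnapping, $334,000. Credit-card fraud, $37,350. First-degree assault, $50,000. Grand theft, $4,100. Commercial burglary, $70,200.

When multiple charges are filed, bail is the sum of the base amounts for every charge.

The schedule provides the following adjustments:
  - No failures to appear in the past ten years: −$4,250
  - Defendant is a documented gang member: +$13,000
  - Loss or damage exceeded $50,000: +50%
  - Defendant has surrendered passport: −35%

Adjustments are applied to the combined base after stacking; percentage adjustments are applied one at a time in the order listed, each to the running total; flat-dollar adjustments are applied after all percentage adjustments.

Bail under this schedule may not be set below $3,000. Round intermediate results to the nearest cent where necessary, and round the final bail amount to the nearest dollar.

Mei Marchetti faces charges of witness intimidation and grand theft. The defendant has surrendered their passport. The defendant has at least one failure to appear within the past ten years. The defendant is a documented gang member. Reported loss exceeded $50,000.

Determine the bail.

$268,060

Base amounts from the schedule: witness intimidation $257,500; grand theft $4,100.
Stacking rule: sum of all bases. $257,500 + $4,100 = $261,600.
Loss or damage exceeded $50,000 (+50%): $261,600 × 1.5 = $392,400.
Defendant has surrendered passport (−35%): $392,400 × 0.65 = $255,060.
Defendant is a documented gang member (+$13,000 flat): $255,060 + $13,000 = $268,060.
$268,060 is at or above the $3,000 minimum.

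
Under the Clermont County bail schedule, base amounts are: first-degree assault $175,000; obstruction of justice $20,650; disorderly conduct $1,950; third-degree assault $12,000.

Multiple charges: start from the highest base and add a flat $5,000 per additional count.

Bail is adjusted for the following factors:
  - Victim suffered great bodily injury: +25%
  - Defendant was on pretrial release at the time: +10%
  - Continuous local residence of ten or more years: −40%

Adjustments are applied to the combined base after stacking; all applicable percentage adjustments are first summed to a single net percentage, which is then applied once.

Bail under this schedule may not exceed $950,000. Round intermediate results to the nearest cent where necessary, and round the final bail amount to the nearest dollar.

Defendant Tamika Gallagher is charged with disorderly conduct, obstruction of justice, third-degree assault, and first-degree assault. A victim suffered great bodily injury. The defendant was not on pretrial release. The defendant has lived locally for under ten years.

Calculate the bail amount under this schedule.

$237,500

Base amounts from the schedule: disorderly conduct $1,950; obstruction of justice $20,650; third-degree assault $12,000; first-degree assault $175,000.
Stacking rule: highest base plus $5,000 per additional charge. Highest is first-degree assault at $175,000; 3 additional charges → +$15,000. Combined base = $190,000.
Victim suffered great bodily injury (+25%): $190,000 × 1.25 = $237,500.
$237,500 is within the $950,000 maximum.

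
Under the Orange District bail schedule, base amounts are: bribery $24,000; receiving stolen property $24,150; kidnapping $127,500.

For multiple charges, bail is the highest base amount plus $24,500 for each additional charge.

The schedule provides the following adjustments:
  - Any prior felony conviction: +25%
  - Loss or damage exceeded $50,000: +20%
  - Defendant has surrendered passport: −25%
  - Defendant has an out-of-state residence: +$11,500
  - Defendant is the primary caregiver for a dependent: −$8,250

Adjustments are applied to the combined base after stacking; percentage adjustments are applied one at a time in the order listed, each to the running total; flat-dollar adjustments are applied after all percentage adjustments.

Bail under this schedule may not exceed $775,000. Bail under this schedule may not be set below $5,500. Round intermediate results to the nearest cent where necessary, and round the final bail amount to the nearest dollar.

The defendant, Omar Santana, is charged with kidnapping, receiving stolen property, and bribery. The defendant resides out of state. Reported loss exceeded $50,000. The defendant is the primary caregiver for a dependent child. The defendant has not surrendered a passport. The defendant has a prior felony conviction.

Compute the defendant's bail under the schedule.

$268,000

Base amounts from the schedule: kidnapping $127,500; receiving stolen property $24,150; bribery $24,000.
Stacking rule: highest base plus $24,500 per additional charge. Highest is kidnapping at $127,500; 2 additional charges → +$49,000. Combined base = $176,500.
Any prior felony conviction (+25%): $176,500 × 1.25 = $220,625.
Loss or damage exceeded $50,000 (+20%): $220,625 × 1.2 = $264,750.
Defendant has an out-of-state residence (+$11,500 flat): $264,750 + $11,500 = $276,250.
Defendant is the primary caregiver for a dependent (−$8,250 flat): $276,250 − $8,250 = $268,000.
$268,000 is within the $775,000 maximum.
$268,000 is at or above the $5,500 minimum.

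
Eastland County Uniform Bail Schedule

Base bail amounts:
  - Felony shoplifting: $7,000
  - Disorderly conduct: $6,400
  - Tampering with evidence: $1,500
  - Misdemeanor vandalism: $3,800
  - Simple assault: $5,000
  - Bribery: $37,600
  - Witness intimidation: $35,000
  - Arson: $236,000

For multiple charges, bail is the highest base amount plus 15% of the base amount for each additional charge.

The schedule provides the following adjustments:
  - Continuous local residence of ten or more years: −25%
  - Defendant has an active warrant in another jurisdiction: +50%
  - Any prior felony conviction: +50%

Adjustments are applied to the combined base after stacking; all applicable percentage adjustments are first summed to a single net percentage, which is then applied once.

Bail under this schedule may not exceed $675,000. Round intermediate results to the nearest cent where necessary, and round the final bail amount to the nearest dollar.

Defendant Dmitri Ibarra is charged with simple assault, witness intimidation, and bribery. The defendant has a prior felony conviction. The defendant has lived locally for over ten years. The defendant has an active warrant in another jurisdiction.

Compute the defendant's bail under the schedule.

Base amounts from the schedule: simple assault $5,000; witness intimidation $35,000; bribery $37,600.
Stacking rule: highest base plus 15% of each additional charge. Highest is bribery at $37,600. Additional: $5,000 × 15% = $750; $35,000 × 15% = $5,250. Combined base = $37,600 + $6,000 = $43,600.
Net percentage adjustment: −25% +50% +50% = +75%. $43,600 × 1.75 = $76,300.
$76,300 is within the $675,000 maximum.

$76,300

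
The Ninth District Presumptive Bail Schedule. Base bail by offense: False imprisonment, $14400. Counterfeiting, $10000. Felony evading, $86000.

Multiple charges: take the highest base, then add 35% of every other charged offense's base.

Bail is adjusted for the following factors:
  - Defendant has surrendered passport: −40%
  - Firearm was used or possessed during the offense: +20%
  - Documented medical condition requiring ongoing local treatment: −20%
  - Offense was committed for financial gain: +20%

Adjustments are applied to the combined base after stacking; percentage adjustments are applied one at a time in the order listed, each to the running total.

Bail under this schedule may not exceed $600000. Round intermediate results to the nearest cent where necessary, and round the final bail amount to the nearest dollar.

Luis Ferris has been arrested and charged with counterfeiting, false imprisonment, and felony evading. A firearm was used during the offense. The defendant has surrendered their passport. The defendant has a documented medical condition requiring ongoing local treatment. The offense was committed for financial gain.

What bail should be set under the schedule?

Base amounts from the schedule: counterfeiting $10000; false imprisonment $14400; felony evading $86000.
Stacking rule: highest base plus 35% of each additional charge. Highest is felony evading at $86000. Additional: $10000 × 35% = $3500; $14400 × 35% = $5040. Combined base = $86000 + $8540 = $94540.
Defendant has surrendered passport (−40%): $94540 × 0.6 = $56724.
Firearm was used or possessed during the offense (+20%): $56724 × 1.2 = $68068.80.
Documented medical condition requiring ongoing local treatment (−20%): $68068.80 × 0.8 = $54455.04.
Offense was committed for financial gain (+20%): $54455.04 × 1.2 = $65346.05.
$65346.05 is within the $600000 maximum.
Rounded to the nearest dollar: $65346.

$65346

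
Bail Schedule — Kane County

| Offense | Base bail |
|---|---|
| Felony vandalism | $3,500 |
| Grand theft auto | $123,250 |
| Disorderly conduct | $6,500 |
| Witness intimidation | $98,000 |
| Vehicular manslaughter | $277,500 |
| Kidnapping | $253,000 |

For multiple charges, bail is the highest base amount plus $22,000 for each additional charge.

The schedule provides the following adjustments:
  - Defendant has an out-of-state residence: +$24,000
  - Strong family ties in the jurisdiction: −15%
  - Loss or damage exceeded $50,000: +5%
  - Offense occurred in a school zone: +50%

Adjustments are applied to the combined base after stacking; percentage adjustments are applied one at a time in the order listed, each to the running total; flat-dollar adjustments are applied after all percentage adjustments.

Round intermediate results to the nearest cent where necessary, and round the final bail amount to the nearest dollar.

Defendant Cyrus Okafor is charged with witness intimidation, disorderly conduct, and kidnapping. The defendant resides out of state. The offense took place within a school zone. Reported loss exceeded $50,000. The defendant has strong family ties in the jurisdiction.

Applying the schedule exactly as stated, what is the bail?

$421,609

Base amounts from the schedule: witness intimidation $98,000; disorderly conduct $6,500; kidnapping $253,000.
Stacking rule: highest base plus $22,000 per additional charge. Highest is kidnapping at $253,000; 2 additional charges → +$44,000. Combined base = $297,000.
Strong family ties in the jurisdiction (−15%): $297,000 × 0.85 = $252,450.
Loss or damage exceeded $50,000 (+5%): $252,450 × 1.05 = $265,072.50.
Offense occurred in a school zone (+50%): $265,072.50 × 1.5 = $397,608.75.
Defendant has an out-of-state residence (+$24,000 flat): $397,608.75 + $24,000 = $421,608.75.
Rounded to the nearest dollar: $421,609.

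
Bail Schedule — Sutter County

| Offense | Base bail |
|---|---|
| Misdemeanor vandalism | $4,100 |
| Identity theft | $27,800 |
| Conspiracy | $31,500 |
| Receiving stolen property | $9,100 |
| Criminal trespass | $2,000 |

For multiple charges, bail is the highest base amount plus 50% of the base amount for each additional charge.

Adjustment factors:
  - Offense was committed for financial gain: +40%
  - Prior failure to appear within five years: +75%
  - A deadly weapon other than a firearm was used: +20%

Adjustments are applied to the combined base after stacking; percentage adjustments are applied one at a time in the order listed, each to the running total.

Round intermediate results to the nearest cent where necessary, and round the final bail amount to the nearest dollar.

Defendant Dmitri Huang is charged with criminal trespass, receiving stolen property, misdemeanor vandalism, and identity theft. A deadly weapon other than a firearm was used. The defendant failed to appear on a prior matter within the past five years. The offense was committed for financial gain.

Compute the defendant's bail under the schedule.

Base amounts from the schedule: criminal trespass $2,000; receiving stolen property $9,100; misdemeanor vandalism $4,100; identity theft $27,800.
Stacking rule: highest base plus 50% of each additional charge. Highest is identity theft at $27,800. Additional: $2,000 × 50% = $1,000; $9,100 × 50% = $4,550; $4,100 × 50% = $2,050. Combined base = $27,800 + $7,600 = $35,400.
Offense was committed for financial gain (+40%): $35,400 × 1.4 = $49,560.
Prior failure to appear within five years (+75%): $49,560 × 1.75 = $86,730.
A deadly weapon other than a firearm was used (+20%): $86,730 × 1.2 = $104,076.

$104,076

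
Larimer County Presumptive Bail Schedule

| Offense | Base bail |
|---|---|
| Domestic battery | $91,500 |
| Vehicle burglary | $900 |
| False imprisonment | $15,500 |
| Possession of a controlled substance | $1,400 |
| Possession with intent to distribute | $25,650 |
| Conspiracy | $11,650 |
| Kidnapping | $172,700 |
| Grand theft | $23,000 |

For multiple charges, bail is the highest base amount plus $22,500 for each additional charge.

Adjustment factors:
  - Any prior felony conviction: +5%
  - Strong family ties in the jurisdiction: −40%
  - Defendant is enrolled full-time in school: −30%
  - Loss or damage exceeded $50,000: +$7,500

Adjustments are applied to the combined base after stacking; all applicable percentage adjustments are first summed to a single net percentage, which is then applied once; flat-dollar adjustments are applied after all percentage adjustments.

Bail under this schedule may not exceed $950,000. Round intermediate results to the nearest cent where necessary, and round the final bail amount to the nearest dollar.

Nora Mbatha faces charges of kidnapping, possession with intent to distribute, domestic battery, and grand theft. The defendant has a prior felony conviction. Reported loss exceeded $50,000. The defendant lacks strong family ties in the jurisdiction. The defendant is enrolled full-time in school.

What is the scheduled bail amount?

Base amounts from the schedule: kidnapping $172,700; possession with intent to distribute $25,650; domestic battery $91,500; grand theft $23,000.
Stacking rule: highest base plus $22,500 per additional charge. Highest is kidnapping at $172,700; 3 additional charges → +$67,500. Combined base = $240,200.
Net percentage adjustment: +5% −30% = −25%. $240,200 × 0.75 = $180,150.
Loss or damage exceeded $50,000 (+$7,500 flat): $180,150 + $7,500 = $187,650.
$187,650 is within the $950,000 maximum.

$187,650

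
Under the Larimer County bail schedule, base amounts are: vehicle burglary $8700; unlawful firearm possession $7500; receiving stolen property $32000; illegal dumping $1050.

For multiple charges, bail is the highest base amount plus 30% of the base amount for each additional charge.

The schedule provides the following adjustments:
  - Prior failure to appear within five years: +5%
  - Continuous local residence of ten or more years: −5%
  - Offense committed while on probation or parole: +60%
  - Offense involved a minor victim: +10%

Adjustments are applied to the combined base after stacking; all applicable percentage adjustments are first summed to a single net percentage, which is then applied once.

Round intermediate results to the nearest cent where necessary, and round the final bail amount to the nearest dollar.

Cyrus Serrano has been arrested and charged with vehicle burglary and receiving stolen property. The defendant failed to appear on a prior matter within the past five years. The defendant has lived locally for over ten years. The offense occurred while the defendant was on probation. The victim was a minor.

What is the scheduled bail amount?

$58837

Base amounts from the schedule: vehicle burglary $8700; receiving stolen property $32000.
Stacking rule: highest base plus 30% of each additional charge. Highest is receiving stolen property at $32000. Additional: $8700 × 30% = $2610. Combined base = $32000 + $2610 = $34610.
Net percentage adjustment: +5% −5% +60% +10% = +70%. $34610 × 1.7 = $58837.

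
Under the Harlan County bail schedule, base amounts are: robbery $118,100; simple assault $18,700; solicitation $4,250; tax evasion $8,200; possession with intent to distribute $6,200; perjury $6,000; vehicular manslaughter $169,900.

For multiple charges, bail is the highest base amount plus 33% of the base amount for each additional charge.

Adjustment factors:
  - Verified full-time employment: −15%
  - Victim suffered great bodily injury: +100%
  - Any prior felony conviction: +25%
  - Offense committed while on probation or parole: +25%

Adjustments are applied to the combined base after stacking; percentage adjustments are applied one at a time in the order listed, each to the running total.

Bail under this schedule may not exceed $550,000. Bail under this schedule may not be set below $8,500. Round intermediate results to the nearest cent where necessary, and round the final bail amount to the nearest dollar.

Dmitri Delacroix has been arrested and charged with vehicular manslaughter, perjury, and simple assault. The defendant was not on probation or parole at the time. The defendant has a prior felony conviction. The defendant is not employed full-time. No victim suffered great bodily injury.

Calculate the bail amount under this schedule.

Base amounts from the schedule: vehicular manslaughter $169,900; perjury $6,000; simple assault $18,700.
Stacking rule: highest base plus 33% of each additional charge. Highest is vehicular manslaughter at $169,900. Additional: $6,000 × 33% = $1,980; $18,700 × 33% = $6,171. Combined base = $169,900 + $8,151 = $178,051.
Any prior felony conviction (+25%): $178,051 × 1.25 = $222,563.75.
$222,563.75 is within the $550,000 maximum.
$222,563.75 is at or above the $8,500 minimum.
Rounded to the nearest dollar: $222,564.

$222,564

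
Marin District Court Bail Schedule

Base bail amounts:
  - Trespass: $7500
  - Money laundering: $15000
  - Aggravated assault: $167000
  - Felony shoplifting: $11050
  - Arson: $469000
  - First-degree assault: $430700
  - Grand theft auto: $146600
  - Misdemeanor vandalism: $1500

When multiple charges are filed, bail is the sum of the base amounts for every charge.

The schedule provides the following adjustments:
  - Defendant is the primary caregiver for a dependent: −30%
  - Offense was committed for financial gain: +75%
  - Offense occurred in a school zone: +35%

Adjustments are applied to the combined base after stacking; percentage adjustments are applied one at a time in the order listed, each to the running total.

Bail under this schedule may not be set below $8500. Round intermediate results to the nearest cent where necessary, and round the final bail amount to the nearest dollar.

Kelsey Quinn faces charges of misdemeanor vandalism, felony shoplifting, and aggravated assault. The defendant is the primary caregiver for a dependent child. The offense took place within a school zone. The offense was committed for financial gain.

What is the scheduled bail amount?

$296931

Base amounts from the schedule: misdemeanor vandalism $1500; felony shoplifting $11050; aggravated assault $167000.
Stacking rule: sum of all bases. $1500 + $11050 + $167000 = $179550.
Defendant is the primary caregiver for a dependent (−30%): $179550 × 0.7 = $125685.
Offense was committed for financial gain (+75%): $125685 × 1.75 = $219948.75.
Offense occurred in a school zone (+35%): $219948.75 × 1.35 = $296930.81.
$296930.81 is at or above the $8500 minimum.
Rounded to the nearest dollar: $296931.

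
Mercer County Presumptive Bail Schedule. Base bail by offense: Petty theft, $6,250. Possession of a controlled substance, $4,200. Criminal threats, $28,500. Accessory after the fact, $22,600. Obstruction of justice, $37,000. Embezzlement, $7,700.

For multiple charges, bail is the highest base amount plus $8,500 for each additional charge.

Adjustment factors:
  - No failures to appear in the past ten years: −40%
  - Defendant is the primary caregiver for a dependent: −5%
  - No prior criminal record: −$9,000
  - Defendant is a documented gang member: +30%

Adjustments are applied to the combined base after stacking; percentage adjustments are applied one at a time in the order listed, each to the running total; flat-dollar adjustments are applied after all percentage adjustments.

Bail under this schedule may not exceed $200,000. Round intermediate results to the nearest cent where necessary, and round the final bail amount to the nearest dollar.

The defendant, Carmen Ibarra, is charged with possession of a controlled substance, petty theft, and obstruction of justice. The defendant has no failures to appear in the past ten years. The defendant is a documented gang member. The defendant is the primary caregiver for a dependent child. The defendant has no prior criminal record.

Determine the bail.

$31,014

Base amounts from the schedule: possession of a controlled substance $4,200; petty theft $6,250; obstruction of justice $37,000.
Stacking rule: highest base plus $8,500 per additional charge. Highest is obstruction of justice at $37,000; 2 additional charges → +$17,000. Combined base = $54,000.
No failures to appear in the past ten years (−40%): $54,000 × 0.6 = $32,400.
Defendant is the primary caregiver for a dependent (−5%): $32,400 × 0.95 = $30,780.
Defendant is a documented gang member (+30%): $30,780 × 1.3 = $40,014.
No prior criminal record (−$9,000 flat): $40,014 − $9,000 = $31,014.
$31,014 is within the $200,000 maximum.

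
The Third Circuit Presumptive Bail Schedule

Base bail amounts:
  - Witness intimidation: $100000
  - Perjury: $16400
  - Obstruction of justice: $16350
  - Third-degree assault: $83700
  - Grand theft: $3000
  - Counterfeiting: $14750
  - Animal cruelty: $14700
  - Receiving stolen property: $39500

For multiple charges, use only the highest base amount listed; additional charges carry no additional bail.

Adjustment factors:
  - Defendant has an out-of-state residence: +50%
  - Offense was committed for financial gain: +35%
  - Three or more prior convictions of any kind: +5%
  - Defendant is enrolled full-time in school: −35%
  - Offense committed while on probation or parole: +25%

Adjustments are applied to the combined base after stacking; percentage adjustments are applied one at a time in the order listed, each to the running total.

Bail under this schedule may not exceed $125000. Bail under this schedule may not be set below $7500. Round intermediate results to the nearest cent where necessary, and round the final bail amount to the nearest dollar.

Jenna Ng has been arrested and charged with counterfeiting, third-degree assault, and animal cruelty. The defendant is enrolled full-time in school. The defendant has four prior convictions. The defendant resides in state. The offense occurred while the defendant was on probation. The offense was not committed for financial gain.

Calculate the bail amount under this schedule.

$71407

Base amounts from the schedule: counterfeiting $14750; third-degree assault $83700; animal cruelty $14700.
Stacking rule: use the highest base only. Highest is third-degree assault at $83700. Combined base = $83700.
Three or more prior convictions of any kind (+5%): $83700 × 1.05 = $87885.
Defendant is enrolled full-time in school (−35%): $87885 × 0.65 = $57125.25.
Offense committed while on probation or parole (+25%): $57125.25 × 1.25 = $71406.56.
$71406.56 is within the $125000 maximum.
$71406.56 is at or above the $7500 minimum.
Rounded to the nearest dollar: $71407.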